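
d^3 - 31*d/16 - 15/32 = (d - 3/2)*(d + 1/4)*(d + 5/4)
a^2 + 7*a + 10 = (a + 2)*(a + 5)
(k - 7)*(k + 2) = k^2 - 5*k - 14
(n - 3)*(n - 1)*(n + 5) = n^3 + n^2 - 17*n + 15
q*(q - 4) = q^2 - 4*q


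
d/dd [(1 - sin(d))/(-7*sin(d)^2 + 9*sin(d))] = (-7*cos(d) + 14/tan(d) - 9*cos(d)/sin(d)^2)/(7*sin(d) - 9)^2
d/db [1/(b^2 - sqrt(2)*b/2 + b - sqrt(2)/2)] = 2*(-4*b - 2 + sqrt(2))/(2*b^2 - sqrt(2)*b + 2*b - sqrt(2))^2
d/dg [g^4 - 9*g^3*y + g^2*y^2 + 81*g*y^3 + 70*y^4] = 4*g^3 - 27*g^2*y + 2*g*y^2 + 81*y^3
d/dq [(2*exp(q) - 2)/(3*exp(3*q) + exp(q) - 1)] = -12*exp(4*q)/(3*exp(3*q) + exp(q) - 1)^2 + 18*exp(3*q)/(3*exp(3*q) + exp(q) - 1)^2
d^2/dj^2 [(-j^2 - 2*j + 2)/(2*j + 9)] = -74/(8*j^3 + 108*j^2 + 486*j + 729)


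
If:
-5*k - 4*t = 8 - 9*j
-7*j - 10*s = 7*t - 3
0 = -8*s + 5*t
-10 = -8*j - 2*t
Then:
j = 11/8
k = 51/40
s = -5/16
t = -1/2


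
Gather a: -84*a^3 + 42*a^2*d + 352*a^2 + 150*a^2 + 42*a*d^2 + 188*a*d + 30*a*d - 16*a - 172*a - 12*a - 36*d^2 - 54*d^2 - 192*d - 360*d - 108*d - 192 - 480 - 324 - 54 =-84*a^3 + a^2*(42*d + 502) + a*(42*d^2 + 218*d - 200) - 90*d^2 - 660*d - 1050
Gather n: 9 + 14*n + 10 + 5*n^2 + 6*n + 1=5*n^2 + 20*n + 20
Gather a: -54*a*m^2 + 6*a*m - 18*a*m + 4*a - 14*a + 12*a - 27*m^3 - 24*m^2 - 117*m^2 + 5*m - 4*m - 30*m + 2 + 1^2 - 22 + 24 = a*(-54*m^2 - 12*m + 2) - 27*m^3 - 141*m^2 - 29*m + 5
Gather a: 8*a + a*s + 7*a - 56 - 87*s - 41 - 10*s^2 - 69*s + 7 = a*(s + 15) - 10*s^2 - 156*s - 90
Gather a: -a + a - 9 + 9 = 0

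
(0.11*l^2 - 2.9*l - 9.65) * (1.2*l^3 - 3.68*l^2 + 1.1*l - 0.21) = 0.132*l^5 - 3.8848*l^4 - 0.786999999999999*l^3 + 32.2989*l^2 - 10.006*l + 2.0265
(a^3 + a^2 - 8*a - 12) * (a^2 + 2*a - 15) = a^5 + 3*a^4 - 21*a^3 - 43*a^2 + 96*a + 180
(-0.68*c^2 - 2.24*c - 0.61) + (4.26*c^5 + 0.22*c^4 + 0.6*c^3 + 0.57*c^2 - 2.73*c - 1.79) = 4.26*c^5 + 0.22*c^4 + 0.6*c^3 - 0.11*c^2 - 4.97*c - 2.4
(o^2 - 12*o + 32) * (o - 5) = o^3 - 17*o^2 + 92*o - 160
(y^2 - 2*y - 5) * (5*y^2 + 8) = 5*y^4 - 10*y^3 - 17*y^2 - 16*y - 40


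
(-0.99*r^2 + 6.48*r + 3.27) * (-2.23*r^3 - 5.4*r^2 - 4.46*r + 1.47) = 2.2077*r^5 - 9.1044*r^4 - 37.8687*r^3 - 48.0141*r^2 - 5.0586*r + 4.8069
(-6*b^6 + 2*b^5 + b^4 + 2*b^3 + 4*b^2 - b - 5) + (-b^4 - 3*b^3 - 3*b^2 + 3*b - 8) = -6*b^6 + 2*b^5 - b^3 + b^2 + 2*b - 13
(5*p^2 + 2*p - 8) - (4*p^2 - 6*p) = p^2 + 8*p - 8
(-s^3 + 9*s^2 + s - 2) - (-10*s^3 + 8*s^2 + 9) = 9*s^3 + s^2 + s - 11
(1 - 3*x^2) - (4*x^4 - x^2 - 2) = -4*x^4 - 2*x^2 + 3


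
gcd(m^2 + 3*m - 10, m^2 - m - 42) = 1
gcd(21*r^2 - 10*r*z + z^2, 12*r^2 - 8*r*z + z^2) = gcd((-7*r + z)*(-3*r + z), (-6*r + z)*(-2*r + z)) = 1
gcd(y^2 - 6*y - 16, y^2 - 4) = y + 2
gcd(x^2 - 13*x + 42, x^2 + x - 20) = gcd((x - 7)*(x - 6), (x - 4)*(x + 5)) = 1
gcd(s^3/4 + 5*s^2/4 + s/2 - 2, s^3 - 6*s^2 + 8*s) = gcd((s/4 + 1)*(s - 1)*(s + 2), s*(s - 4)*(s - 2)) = 1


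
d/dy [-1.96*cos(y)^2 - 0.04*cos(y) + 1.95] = (3.92*cos(y) + 0.04)*sin(y)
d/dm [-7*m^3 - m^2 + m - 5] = -21*m^2 - 2*m + 1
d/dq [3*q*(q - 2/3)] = 6*q - 2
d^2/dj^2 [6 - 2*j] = 0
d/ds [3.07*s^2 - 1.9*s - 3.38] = 6.14*s - 1.9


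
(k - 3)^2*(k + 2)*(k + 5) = k^4 + k^3 - 23*k^2 + 3*k + 90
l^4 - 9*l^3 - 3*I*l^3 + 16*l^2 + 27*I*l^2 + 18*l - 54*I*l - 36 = (l - 6)*(l - 3)*(l - 2*I)*(l - I)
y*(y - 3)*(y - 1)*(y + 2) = y^4 - 2*y^3 - 5*y^2 + 6*y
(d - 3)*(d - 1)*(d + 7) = d^3 + 3*d^2 - 25*d + 21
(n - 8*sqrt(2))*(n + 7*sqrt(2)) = n^2 - sqrt(2)*n - 112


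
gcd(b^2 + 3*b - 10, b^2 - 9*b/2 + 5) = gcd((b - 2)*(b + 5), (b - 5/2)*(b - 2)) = b - 2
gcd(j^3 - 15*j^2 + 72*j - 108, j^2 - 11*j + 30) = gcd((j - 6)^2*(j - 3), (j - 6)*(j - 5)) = j - 6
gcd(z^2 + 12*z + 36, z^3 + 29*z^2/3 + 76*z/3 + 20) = z + 6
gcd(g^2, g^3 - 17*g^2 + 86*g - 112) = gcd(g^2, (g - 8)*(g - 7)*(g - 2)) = 1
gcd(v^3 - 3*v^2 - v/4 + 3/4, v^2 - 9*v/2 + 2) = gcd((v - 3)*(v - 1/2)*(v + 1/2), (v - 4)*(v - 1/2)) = v - 1/2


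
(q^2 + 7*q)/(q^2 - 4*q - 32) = q*(q + 7)/(q^2 - 4*q - 32)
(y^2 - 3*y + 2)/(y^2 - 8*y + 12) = (y - 1)/(y - 6)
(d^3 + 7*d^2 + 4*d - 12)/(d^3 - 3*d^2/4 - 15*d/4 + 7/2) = 4*(d + 6)/(4*d - 7)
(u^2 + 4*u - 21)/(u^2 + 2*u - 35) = (u - 3)/(u - 5)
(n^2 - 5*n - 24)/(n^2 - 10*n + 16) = (n + 3)/(n - 2)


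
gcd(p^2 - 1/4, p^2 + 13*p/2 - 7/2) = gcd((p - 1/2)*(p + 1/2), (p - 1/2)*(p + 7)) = p - 1/2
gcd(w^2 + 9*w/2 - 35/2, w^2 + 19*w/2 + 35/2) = w + 7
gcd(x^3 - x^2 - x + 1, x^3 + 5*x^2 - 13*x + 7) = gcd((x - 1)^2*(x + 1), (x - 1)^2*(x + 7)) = x^2 - 2*x + 1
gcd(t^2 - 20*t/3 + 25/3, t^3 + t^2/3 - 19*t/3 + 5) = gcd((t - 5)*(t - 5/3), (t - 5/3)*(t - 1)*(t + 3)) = t - 5/3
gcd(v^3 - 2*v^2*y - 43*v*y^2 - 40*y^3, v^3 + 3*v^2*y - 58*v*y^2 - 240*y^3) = -v^2 + 3*v*y + 40*y^2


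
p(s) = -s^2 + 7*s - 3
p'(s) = 7 - 2*s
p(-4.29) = -51.43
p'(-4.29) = 15.58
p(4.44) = 8.37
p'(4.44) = -1.88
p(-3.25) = -36.31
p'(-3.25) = 13.50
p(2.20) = 7.56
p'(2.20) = 2.60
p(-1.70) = -17.79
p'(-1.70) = 10.40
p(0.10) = -2.31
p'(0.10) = 6.80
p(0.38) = -0.48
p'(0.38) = 6.24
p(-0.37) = -5.73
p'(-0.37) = 7.74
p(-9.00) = -147.00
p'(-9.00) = 25.00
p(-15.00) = -333.00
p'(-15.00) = 37.00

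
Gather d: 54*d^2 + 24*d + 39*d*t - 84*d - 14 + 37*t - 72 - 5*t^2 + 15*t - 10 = 54*d^2 + d*(39*t - 60) - 5*t^2 + 52*t - 96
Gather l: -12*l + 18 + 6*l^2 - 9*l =6*l^2 - 21*l + 18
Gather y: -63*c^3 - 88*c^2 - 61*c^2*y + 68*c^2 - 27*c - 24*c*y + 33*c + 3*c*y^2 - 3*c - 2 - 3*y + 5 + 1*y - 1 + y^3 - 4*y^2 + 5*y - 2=-63*c^3 - 20*c^2 + 3*c + y^3 + y^2*(3*c - 4) + y*(-61*c^2 - 24*c + 3)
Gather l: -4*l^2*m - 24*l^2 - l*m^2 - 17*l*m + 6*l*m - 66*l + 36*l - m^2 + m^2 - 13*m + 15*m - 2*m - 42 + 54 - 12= l^2*(-4*m - 24) + l*(-m^2 - 11*m - 30)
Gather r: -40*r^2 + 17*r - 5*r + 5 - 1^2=-40*r^2 + 12*r + 4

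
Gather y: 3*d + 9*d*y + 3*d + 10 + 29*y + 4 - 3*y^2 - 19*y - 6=6*d - 3*y^2 + y*(9*d + 10) + 8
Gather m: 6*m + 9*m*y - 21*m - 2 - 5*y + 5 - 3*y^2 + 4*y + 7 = m*(9*y - 15) - 3*y^2 - y + 10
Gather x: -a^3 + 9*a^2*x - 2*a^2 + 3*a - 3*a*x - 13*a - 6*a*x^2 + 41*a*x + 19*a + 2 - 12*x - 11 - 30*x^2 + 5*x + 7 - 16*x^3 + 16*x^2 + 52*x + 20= -a^3 - 2*a^2 + 9*a - 16*x^3 + x^2*(-6*a - 14) + x*(9*a^2 + 38*a + 45) + 18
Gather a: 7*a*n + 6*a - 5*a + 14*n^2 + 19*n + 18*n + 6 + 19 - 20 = a*(7*n + 1) + 14*n^2 + 37*n + 5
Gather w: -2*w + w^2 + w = w^2 - w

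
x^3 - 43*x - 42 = (x - 7)*(x + 1)*(x + 6)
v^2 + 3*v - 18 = (v - 3)*(v + 6)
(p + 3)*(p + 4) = p^2 + 7*p + 12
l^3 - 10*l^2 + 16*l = l*(l - 8)*(l - 2)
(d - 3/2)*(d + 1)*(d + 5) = d^3 + 9*d^2/2 - 4*d - 15/2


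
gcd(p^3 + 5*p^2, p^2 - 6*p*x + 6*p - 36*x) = 1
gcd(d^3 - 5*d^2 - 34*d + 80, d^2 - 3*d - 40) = d^2 - 3*d - 40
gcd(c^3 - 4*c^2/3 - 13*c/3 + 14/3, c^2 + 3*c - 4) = c - 1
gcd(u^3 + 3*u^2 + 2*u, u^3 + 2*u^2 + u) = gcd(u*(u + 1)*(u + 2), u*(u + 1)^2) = u^2 + u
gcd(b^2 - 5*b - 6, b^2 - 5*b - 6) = b^2 - 5*b - 6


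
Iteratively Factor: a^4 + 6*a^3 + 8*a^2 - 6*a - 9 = (a + 3)*(a^3 + 3*a^2 - a - 3) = (a + 3)^2*(a^2 - 1) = (a + 1)*(a + 3)^2*(a - 1)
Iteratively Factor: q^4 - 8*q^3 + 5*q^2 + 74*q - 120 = (q - 4)*(q^3 - 4*q^2 - 11*q + 30) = (q - 4)*(q + 3)*(q^2 - 7*q + 10) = (q - 5)*(q - 4)*(q + 3)*(q - 2)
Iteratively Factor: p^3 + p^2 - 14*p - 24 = (p + 2)*(p^2 - p - 12) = (p + 2)*(p + 3)*(p - 4)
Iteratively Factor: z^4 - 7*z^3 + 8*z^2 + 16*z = (z - 4)*(z^3 - 3*z^2 - 4*z) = (z - 4)^2*(z^2 + z) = (z - 4)^2*(z + 1)*(z)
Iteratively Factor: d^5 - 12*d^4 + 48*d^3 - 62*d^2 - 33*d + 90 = (d - 2)*(d^4 - 10*d^3 + 28*d^2 - 6*d - 45) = (d - 3)*(d - 2)*(d^3 - 7*d^2 + 7*d + 15) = (d - 3)^2*(d - 2)*(d^2 - 4*d - 5) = (d - 3)^2*(d - 2)*(d + 1)*(d - 5)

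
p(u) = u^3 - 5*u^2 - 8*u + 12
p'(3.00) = -11.00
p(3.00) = -30.00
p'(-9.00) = 325.00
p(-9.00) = -1050.00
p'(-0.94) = 4.05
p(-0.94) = 14.27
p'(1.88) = -16.20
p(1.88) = -14.07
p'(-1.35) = 10.97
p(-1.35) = 11.23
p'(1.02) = -15.08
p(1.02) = -0.30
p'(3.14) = -9.82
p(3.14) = -31.46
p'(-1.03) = 5.48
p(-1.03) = 13.84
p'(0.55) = -12.59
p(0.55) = 6.25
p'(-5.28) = 128.44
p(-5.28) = -232.35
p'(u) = 3*u^2 - 10*u - 8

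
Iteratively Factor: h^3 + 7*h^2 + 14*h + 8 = (h + 4)*(h^2 + 3*h + 2) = (h + 2)*(h + 4)*(h + 1)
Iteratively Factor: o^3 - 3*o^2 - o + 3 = (o - 1)*(o^2 - 2*o - 3) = (o - 3)*(o - 1)*(o + 1)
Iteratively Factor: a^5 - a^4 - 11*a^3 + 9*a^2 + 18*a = (a - 2)*(a^4 + a^3 - 9*a^2 - 9*a) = a*(a - 2)*(a^3 + a^2 - 9*a - 9) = a*(a - 2)*(a + 1)*(a^2 - 9) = a*(a - 2)*(a + 1)*(a + 3)*(a - 3)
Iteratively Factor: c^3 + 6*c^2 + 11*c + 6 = (c + 3)*(c^2 + 3*c + 2) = (c + 1)*(c + 3)*(c + 2)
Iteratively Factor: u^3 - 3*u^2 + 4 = (u - 2)*(u^2 - u - 2) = (u - 2)*(u + 1)*(u - 2)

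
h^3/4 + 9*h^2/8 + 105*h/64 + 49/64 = (h/4 + 1/4)*(h + 7/4)^2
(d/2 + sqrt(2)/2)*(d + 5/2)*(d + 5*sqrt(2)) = d^3/2 + 5*d^2/4 + 3*sqrt(2)*d^2 + 5*d + 15*sqrt(2)*d/2 + 25/2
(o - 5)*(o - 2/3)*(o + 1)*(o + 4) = o^4 - 2*o^3/3 - 21*o^2 - 6*o + 40/3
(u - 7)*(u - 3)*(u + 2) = u^3 - 8*u^2 + u + 42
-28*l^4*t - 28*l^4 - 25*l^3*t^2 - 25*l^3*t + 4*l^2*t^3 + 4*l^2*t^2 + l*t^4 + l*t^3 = (-4*l + t)*(l + t)*(7*l + t)*(l*t + l)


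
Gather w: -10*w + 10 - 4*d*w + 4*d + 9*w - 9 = 4*d + w*(-4*d - 1) + 1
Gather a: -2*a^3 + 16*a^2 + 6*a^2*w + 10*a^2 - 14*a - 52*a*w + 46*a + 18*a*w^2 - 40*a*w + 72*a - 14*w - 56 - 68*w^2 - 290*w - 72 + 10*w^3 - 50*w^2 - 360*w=-2*a^3 + a^2*(6*w + 26) + a*(18*w^2 - 92*w + 104) + 10*w^3 - 118*w^2 - 664*w - 128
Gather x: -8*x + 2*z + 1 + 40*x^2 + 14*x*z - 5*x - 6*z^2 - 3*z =40*x^2 + x*(14*z - 13) - 6*z^2 - z + 1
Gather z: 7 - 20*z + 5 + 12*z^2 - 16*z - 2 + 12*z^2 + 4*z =24*z^2 - 32*z + 10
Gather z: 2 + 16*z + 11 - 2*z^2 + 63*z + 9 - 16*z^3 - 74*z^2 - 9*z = -16*z^3 - 76*z^2 + 70*z + 22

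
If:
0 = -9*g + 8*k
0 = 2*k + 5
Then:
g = -20/9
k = -5/2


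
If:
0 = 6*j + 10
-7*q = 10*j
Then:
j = -5/3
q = 50/21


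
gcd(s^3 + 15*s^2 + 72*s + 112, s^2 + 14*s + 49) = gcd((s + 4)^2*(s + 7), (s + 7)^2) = s + 7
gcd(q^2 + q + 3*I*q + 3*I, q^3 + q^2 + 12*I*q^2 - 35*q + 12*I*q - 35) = q + 1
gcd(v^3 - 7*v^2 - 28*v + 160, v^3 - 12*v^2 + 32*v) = v^2 - 12*v + 32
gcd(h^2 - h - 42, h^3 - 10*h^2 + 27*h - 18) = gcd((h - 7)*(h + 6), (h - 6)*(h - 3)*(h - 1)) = 1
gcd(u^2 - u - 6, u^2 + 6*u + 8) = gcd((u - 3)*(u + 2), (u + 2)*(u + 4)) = u + 2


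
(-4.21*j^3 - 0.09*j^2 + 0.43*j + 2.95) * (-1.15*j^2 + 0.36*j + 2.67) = 4.8415*j^5 - 1.4121*j^4 - 11.7676*j^3 - 3.478*j^2 + 2.2101*j + 7.8765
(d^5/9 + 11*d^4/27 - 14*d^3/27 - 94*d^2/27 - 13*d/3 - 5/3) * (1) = d^5/9 + 11*d^4/27 - 14*d^3/27 - 94*d^2/27 - 13*d/3 - 5/3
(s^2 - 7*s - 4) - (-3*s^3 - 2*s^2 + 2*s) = 3*s^3 + 3*s^2 - 9*s - 4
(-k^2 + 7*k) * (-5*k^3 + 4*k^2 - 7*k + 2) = 5*k^5 - 39*k^4 + 35*k^3 - 51*k^2 + 14*k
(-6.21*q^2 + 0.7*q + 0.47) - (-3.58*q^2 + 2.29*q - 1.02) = -2.63*q^2 - 1.59*q + 1.49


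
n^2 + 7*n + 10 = (n + 2)*(n + 5)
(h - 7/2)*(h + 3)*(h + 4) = h^3 + 7*h^2/2 - 25*h/2 - 42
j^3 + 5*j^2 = j^2*(j + 5)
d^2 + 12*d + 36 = (d + 6)^2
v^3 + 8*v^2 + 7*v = v*(v + 1)*(v + 7)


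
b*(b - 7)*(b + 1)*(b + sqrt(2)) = b^4 - 6*b^3 + sqrt(2)*b^3 - 6*sqrt(2)*b^2 - 7*b^2 - 7*sqrt(2)*b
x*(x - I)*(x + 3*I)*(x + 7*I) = x^4 + 9*I*x^3 - 11*x^2 + 21*I*x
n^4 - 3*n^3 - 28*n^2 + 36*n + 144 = (n - 6)*(n - 3)*(n + 2)*(n + 4)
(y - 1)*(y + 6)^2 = y^3 + 11*y^2 + 24*y - 36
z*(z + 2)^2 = z^3 + 4*z^2 + 4*z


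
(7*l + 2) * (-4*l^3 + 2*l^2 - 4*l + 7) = -28*l^4 + 6*l^3 - 24*l^2 + 41*l + 14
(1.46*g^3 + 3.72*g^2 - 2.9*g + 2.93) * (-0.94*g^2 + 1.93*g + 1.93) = -1.3724*g^5 - 0.679*g^4 + 12.7234*g^3 - 1.1716*g^2 + 0.057900000000001*g + 5.6549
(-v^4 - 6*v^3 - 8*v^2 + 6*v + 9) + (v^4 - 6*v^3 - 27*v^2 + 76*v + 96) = -12*v^3 - 35*v^2 + 82*v + 105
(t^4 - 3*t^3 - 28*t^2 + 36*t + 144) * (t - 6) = t^5 - 9*t^4 - 10*t^3 + 204*t^2 - 72*t - 864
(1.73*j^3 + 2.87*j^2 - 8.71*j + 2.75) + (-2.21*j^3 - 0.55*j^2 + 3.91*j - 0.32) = -0.48*j^3 + 2.32*j^2 - 4.8*j + 2.43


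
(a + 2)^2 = a^2 + 4*a + 4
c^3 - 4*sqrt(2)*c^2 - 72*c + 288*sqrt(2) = (c - 6*sqrt(2))*(c - 4*sqrt(2))*(c + 6*sqrt(2))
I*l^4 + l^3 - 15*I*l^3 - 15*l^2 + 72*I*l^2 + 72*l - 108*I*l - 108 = (l - 6)^2*(l - 3)*(I*l + 1)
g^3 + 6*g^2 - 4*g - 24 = (g - 2)*(g + 2)*(g + 6)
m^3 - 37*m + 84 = (m - 4)*(m - 3)*(m + 7)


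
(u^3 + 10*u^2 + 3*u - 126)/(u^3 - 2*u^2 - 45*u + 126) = (u + 6)/(u - 6)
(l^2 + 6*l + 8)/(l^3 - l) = (l^2 + 6*l + 8)/(l^3 - l)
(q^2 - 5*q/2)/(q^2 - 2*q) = (q - 5/2)/(q - 2)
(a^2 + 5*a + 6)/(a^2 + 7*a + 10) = (a + 3)/(a + 5)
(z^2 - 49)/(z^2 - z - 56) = (z - 7)/(z - 8)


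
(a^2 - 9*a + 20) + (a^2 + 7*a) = 2*a^2 - 2*a + 20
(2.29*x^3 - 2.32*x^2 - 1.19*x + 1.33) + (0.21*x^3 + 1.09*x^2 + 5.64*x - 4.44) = 2.5*x^3 - 1.23*x^2 + 4.45*x - 3.11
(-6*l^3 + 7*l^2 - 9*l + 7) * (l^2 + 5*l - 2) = -6*l^5 - 23*l^4 + 38*l^3 - 52*l^2 + 53*l - 14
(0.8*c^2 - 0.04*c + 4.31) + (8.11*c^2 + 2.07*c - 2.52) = 8.91*c^2 + 2.03*c + 1.79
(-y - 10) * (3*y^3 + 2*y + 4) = -3*y^4 - 30*y^3 - 2*y^2 - 24*y - 40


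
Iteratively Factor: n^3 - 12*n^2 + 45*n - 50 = (n - 5)*(n^2 - 7*n + 10) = (n - 5)^2*(n - 2)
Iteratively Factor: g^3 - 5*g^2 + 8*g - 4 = (g - 2)*(g^2 - 3*g + 2) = (g - 2)^2*(g - 1)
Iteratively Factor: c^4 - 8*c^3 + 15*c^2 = (c)*(c^3 - 8*c^2 + 15*c) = c^2*(c^2 - 8*c + 15) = c^2*(c - 5)*(c - 3)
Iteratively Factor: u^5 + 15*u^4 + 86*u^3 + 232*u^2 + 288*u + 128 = (u + 4)*(u^4 + 11*u^3 + 42*u^2 + 64*u + 32) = (u + 2)*(u + 4)*(u^3 + 9*u^2 + 24*u + 16) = (u + 2)*(u + 4)^2*(u^2 + 5*u + 4) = (u + 2)*(u + 4)^3*(u + 1)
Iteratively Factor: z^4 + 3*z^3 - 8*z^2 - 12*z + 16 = (z + 4)*(z^3 - z^2 - 4*z + 4) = (z - 2)*(z + 4)*(z^2 + z - 2) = (z - 2)*(z - 1)*(z + 4)*(z + 2)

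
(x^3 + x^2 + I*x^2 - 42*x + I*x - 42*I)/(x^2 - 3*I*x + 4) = (x^2 + x - 42)/(x - 4*I)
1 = 1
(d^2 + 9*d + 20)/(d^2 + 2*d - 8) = (d + 5)/(d - 2)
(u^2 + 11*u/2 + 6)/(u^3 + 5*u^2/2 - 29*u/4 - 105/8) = 4*(u + 4)/(4*u^2 + 4*u - 35)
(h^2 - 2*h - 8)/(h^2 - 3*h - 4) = (h + 2)/(h + 1)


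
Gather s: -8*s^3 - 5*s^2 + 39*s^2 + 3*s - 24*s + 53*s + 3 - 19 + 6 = -8*s^3 + 34*s^2 + 32*s - 10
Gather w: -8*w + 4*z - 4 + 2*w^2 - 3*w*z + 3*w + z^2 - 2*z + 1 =2*w^2 + w*(-3*z - 5) + z^2 + 2*z - 3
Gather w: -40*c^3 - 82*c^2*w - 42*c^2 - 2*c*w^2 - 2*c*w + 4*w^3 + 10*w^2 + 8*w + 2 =-40*c^3 - 42*c^2 + 4*w^3 + w^2*(10 - 2*c) + w*(-82*c^2 - 2*c + 8) + 2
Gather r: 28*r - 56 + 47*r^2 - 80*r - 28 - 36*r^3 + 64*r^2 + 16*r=-36*r^3 + 111*r^2 - 36*r - 84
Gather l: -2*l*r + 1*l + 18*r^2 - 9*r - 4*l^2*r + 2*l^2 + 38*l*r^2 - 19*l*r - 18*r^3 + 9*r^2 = l^2*(2 - 4*r) + l*(38*r^2 - 21*r + 1) - 18*r^3 + 27*r^2 - 9*r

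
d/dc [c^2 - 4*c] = 2*c - 4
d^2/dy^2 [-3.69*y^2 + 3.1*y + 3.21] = -7.38000000000000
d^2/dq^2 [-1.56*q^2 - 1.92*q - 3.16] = -3.12000000000000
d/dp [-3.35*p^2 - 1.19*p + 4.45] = -6.7*p - 1.19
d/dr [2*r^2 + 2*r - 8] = 4*r + 2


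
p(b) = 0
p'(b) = 0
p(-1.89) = 0.00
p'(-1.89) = 0.00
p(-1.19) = 0.00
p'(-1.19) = 0.00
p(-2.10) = 0.00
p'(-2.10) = 0.00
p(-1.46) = 0.00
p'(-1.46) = 0.00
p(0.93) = 0.00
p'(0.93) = 0.00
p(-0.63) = 0.00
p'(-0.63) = 0.00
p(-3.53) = 0.00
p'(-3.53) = 0.00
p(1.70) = 0.00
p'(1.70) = 0.00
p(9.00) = 0.00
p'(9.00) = 0.00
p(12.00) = 0.00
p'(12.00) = 0.00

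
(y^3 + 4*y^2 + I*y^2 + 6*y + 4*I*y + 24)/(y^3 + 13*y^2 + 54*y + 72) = (y^2 + I*y + 6)/(y^2 + 9*y + 18)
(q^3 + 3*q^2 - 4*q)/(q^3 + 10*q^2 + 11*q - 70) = q*(q^2 + 3*q - 4)/(q^3 + 10*q^2 + 11*q - 70)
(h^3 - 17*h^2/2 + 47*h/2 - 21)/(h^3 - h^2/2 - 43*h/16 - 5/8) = 8*(2*h^2 - 13*h + 21)/(16*h^2 + 24*h + 5)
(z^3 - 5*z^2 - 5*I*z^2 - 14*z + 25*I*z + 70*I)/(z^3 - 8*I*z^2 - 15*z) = (z^2 - 5*z - 14)/(z*(z - 3*I))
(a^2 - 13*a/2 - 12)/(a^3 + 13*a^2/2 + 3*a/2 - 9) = (a - 8)/(a^2 + 5*a - 6)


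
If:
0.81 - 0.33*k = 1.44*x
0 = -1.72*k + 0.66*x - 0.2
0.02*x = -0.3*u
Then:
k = 0.09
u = -0.04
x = 0.54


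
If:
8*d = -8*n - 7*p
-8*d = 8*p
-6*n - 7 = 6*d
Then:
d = -4/3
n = 1/6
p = 4/3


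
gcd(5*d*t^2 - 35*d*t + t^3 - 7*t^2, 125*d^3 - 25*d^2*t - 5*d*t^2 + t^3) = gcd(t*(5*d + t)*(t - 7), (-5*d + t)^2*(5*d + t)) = 5*d + t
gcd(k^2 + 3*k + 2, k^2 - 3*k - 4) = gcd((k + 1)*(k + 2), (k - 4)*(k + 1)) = k + 1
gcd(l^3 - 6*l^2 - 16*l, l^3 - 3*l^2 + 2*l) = l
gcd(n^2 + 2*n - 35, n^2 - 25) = n - 5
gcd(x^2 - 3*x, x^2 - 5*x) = x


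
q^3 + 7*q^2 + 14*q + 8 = (q + 1)*(q + 2)*(q + 4)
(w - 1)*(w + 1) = w^2 - 1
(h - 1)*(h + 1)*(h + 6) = h^3 + 6*h^2 - h - 6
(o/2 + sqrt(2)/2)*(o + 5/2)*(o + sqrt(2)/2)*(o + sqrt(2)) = o^4/2 + 5*o^3/4 + 5*sqrt(2)*o^3/4 + 2*o^2 + 25*sqrt(2)*o^2/8 + sqrt(2)*o/2 + 5*o + 5*sqrt(2)/4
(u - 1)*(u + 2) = u^2 + u - 2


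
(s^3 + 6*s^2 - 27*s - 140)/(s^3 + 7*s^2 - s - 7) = (s^2 - s - 20)/(s^2 - 1)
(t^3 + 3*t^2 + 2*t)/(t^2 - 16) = t*(t^2 + 3*t + 2)/(t^2 - 16)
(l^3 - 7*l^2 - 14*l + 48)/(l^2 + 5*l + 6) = (l^2 - 10*l + 16)/(l + 2)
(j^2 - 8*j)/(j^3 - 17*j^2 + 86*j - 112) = j/(j^2 - 9*j + 14)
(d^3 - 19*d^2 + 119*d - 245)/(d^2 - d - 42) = (d^2 - 12*d + 35)/(d + 6)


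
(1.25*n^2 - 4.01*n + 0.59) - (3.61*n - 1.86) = 1.25*n^2 - 7.62*n + 2.45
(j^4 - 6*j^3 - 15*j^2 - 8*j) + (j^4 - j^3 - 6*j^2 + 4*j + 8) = 2*j^4 - 7*j^3 - 21*j^2 - 4*j + 8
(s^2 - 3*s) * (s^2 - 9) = s^4 - 3*s^3 - 9*s^2 + 27*s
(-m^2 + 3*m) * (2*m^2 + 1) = -2*m^4 + 6*m^3 - m^2 + 3*m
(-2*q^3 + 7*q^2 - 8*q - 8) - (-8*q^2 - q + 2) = -2*q^3 + 15*q^2 - 7*q - 10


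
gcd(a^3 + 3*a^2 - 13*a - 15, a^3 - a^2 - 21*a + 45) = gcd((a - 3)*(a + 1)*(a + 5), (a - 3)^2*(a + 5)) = a^2 + 2*a - 15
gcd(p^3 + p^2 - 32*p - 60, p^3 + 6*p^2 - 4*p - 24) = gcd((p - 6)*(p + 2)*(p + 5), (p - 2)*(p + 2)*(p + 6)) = p + 2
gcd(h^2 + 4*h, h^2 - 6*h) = h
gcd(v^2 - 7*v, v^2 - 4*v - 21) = v - 7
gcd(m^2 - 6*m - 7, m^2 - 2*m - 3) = m + 1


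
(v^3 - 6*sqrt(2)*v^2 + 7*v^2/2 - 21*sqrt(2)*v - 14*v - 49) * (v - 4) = v^4 - 6*sqrt(2)*v^3 - v^3/2 - 28*v^2 + 3*sqrt(2)*v^2 + 7*v + 84*sqrt(2)*v + 196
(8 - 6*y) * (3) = 24 - 18*y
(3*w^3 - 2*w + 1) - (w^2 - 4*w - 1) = 3*w^3 - w^2 + 2*w + 2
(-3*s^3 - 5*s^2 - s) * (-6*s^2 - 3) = 18*s^5 + 30*s^4 + 15*s^3 + 15*s^2 + 3*s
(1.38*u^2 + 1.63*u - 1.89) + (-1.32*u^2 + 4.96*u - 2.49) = 0.0599999999999998*u^2 + 6.59*u - 4.38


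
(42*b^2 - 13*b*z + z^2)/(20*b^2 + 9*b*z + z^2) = (42*b^2 - 13*b*z + z^2)/(20*b^2 + 9*b*z + z^2)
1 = 1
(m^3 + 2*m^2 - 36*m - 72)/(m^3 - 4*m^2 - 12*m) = (m + 6)/m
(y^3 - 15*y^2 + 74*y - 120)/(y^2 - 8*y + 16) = (y^2 - 11*y + 30)/(y - 4)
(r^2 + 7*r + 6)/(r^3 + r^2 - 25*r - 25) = (r + 6)/(r^2 - 25)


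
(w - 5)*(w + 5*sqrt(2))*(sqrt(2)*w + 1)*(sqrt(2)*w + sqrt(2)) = 2*w^4 - 8*w^3 + 11*sqrt(2)*w^3 - 44*sqrt(2)*w^2 - 55*sqrt(2)*w - 40*w - 50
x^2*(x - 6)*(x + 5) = x^4 - x^3 - 30*x^2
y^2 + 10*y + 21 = (y + 3)*(y + 7)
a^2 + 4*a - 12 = (a - 2)*(a + 6)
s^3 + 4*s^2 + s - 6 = (s - 1)*(s + 2)*(s + 3)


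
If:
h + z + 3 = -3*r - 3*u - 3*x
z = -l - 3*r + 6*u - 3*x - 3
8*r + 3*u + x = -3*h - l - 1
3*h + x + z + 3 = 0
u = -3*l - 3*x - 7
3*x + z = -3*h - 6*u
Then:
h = 900/379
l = -4887/758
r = -301/758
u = -743/758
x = 1683/379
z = -5520/379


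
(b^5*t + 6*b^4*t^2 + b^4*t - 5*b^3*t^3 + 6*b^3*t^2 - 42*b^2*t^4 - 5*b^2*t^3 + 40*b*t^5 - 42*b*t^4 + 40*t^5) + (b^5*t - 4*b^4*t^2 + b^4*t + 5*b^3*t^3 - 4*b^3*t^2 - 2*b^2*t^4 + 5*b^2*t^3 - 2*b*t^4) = 2*b^5*t + 2*b^4*t^2 + 2*b^4*t + 2*b^3*t^2 - 44*b^2*t^4 + 40*b*t^5 - 44*b*t^4 + 40*t^5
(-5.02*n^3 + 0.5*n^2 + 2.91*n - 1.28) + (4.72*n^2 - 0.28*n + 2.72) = -5.02*n^3 + 5.22*n^2 + 2.63*n + 1.44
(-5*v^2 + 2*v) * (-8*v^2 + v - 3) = 40*v^4 - 21*v^3 + 17*v^2 - 6*v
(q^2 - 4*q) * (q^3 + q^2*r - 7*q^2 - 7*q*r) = q^5 + q^4*r - 11*q^4 - 11*q^3*r + 28*q^3 + 28*q^2*r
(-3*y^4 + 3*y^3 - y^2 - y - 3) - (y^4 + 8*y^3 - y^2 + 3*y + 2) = -4*y^4 - 5*y^3 - 4*y - 5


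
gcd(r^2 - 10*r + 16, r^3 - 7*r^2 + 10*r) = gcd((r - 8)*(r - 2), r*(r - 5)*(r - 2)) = r - 2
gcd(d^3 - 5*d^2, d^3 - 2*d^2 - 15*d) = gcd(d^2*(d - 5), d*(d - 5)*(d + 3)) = d^2 - 5*d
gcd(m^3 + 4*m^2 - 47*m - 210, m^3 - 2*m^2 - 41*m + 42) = m^2 - m - 42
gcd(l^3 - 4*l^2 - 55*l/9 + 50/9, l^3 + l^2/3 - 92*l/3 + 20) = l^2 - 17*l/3 + 10/3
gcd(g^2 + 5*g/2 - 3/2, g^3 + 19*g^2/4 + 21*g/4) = g + 3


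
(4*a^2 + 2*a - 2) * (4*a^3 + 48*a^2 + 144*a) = 16*a^5 + 200*a^4 + 664*a^3 + 192*a^2 - 288*a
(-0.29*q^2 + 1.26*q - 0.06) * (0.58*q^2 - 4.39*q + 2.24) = -0.1682*q^4 + 2.0039*q^3 - 6.2158*q^2 + 3.0858*q - 0.1344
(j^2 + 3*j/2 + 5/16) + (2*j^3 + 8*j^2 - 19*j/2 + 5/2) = 2*j^3 + 9*j^2 - 8*j + 45/16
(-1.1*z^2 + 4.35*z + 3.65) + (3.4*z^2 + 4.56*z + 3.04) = 2.3*z^2 + 8.91*z + 6.69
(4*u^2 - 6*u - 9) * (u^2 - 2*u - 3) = 4*u^4 - 14*u^3 - 9*u^2 + 36*u + 27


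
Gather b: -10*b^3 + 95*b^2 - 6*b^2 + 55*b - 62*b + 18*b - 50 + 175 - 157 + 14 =-10*b^3 + 89*b^2 + 11*b - 18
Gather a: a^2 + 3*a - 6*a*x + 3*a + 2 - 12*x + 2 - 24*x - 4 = a^2 + a*(6 - 6*x) - 36*x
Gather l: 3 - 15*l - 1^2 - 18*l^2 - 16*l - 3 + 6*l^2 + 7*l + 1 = -12*l^2 - 24*l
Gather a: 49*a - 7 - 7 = 49*a - 14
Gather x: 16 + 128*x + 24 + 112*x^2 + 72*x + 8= 112*x^2 + 200*x + 48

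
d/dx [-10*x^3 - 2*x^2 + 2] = 2*x*(-15*x - 2)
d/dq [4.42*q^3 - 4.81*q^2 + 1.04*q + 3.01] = 13.26*q^2 - 9.62*q + 1.04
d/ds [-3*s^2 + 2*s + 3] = 2 - 6*s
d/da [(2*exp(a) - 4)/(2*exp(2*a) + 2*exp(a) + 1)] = (-4*exp(2*a) + 16*exp(a) + 10)*exp(a)/(4*exp(4*a) + 8*exp(3*a) + 8*exp(2*a) + 4*exp(a) + 1)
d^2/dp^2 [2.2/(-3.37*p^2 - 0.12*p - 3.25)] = (49.97036*p^2 + 1.77936*p - 2.2*(6.74*p + 0.12)*(13.48*p + 0.24) + 48.191)/(3.37*p^2 + 0.12*p + 3.25)^3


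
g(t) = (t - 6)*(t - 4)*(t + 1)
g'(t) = (t - 6)*(t - 4) + (t - 6)*(t + 1) + (t - 4)*(t + 1)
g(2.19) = 22.00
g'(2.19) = -11.03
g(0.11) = 25.43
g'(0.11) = 12.06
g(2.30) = 20.76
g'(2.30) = -11.53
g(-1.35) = -13.76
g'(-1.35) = 43.77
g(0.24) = 26.86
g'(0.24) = 9.85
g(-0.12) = 22.19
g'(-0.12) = 16.20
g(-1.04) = -1.42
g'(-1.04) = 35.96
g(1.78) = 26.04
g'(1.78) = -8.53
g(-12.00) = -3168.00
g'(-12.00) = 662.00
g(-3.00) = -126.00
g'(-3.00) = 95.00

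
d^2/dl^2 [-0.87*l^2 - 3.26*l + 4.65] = -1.74000000000000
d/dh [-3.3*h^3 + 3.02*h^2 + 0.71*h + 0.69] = -9.9*h^2 + 6.04*h + 0.71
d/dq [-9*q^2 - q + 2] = -18*q - 1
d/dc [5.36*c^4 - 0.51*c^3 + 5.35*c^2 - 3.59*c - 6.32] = 21.44*c^3 - 1.53*c^2 + 10.7*c - 3.59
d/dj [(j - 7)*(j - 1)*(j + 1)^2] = 4*j^3 - 18*j^2 - 16*j + 6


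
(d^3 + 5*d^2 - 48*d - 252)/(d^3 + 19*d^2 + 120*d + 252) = (d - 7)/(d + 7)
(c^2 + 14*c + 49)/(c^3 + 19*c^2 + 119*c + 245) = 1/(c + 5)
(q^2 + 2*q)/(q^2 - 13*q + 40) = q*(q + 2)/(q^2 - 13*q + 40)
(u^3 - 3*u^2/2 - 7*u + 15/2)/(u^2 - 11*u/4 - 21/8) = 4*(-2*u^3 + 3*u^2 + 14*u - 15)/(-8*u^2 + 22*u + 21)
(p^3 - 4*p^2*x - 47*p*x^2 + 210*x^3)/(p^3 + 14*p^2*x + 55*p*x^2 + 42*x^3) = (p^2 - 11*p*x + 30*x^2)/(p^2 + 7*p*x + 6*x^2)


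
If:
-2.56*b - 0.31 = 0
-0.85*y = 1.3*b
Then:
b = -0.12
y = 0.19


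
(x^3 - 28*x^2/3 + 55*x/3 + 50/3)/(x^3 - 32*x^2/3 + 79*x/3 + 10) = (3*x^2 - 13*x - 10)/(3*x^2 - 17*x - 6)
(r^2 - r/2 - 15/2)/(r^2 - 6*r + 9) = (r + 5/2)/(r - 3)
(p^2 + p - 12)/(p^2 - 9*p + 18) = (p + 4)/(p - 6)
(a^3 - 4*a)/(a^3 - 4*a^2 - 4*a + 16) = a/(a - 4)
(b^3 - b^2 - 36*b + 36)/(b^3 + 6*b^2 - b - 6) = (b - 6)/(b + 1)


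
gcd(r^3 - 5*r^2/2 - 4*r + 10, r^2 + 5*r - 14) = r - 2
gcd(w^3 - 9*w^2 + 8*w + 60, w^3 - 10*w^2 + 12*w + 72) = w^2 - 4*w - 12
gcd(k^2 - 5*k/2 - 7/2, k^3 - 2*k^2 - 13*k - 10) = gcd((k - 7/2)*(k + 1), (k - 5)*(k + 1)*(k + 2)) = k + 1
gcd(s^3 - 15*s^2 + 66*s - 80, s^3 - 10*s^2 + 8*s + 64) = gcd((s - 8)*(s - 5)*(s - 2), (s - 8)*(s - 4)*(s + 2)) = s - 8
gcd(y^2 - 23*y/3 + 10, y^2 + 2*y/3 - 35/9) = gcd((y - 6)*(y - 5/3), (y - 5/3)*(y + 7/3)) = y - 5/3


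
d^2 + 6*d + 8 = (d + 2)*(d + 4)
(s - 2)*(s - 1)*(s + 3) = s^3 - 7*s + 6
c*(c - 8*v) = c^2 - 8*c*v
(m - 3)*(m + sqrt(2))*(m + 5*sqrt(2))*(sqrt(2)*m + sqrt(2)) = sqrt(2)*m^4 - 2*sqrt(2)*m^3 + 12*m^3 - 24*m^2 + 7*sqrt(2)*m^2 - 36*m - 20*sqrt(2)*m - 30*sqrt(2)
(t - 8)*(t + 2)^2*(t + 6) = t^4 + 2*t^3 - 52*t^2 - 200*t - 192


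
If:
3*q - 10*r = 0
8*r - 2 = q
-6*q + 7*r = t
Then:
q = 10/7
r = 3/7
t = -39/7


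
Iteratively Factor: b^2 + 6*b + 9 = (b + 3)*(b + 3)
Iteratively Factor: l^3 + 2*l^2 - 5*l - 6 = (l + 1)*(l^2 + l - 6) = (l + 1)*(l + 3)*(l - 2)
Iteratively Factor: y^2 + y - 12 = (y - 3)*(y + 4)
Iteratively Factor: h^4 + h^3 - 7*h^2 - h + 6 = (h + 3)*(h^3 - 2*h^2 - h + 2) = (h - 1)*(h + 3)*(h^2 - h - 2) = (h - 2)*(h - 1)*(h + 3)*(h + 1)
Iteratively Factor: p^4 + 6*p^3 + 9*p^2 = (p + 3)*(p^3 + 3*p^2) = p*(p + 3)*(p^2 + 3*p) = p*(p + 3)^2*(p)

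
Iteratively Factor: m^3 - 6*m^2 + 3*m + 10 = (m - 2)*(m^2 - 4*m - 5) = (m - 2)*(m + 1)*(m - 5)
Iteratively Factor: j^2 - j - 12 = (j + 3)*(j - 4)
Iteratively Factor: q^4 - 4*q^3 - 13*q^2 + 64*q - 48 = (q - 4)*(q^3 - 13*q + 12) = (q - 4)*(q - 1)*(q^2 + q - 12) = (q - 4)*(q - 1)*(q + 4)*(q - 3)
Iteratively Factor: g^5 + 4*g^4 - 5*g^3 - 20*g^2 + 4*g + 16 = (g + 4)*(g^4 - 5*g^2 + 4) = (g + 1)*(g + 4)*(g^3 - g^2 - 4*g + 4) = (g + 1)*(g + 2)*(g + 4)*(g^2 - 3*g + 2) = (g - 1)*(g + 1)*(g + 2)*(g + 4)*(g - 2)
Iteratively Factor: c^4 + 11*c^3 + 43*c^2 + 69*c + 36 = (c + 3)*(c^3 + 8*c^2 + 19*c + 12) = (c + 3)^2*(c^2 + 5*c + 4) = (c + 1)*(c + 3)^2*(c + 4)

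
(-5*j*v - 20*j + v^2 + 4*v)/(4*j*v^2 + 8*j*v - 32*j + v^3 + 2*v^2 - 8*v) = (-5*j + v)/(4*j*v - 8*j + v^2 - 2*v)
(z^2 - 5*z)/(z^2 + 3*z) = (z - 5)/(z + 3)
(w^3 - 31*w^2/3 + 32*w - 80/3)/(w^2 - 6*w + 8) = (3*w^2 - 19*w + 20)/(3*(w - 2))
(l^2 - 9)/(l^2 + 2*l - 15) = (l + 3)/(l + 5)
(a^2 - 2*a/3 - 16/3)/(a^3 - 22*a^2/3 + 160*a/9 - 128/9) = 3*(a + 2)/(3*a^2 - 14*a + 16)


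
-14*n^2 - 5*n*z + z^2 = (-7*n + z)*(2*n + z)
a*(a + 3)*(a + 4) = a^3 + 7*a^2 + 12*a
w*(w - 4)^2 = w^3 - 8*w^2 + 16*w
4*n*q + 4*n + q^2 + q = (4*n + q)*(q + 1)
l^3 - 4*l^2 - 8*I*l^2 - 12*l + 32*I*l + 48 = (l - 4)*(l - 6*I)*(l - 2*I)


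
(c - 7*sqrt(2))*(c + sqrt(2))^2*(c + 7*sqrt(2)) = c^4 + 2*sqrt(2)*c^3 - 96*c^2 - 196*sqrt(2)*c - 196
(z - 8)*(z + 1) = z^2 - 7*z - 8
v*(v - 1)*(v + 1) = v^3 - v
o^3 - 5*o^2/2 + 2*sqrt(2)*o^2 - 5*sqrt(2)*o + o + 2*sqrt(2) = (o - 2)*(o - 1/2)*(o + 2*sqrt(2))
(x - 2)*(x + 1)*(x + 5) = x^3 + 4*x^2 - 7*x - 10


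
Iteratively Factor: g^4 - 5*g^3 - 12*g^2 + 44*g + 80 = (g + 2)*(g^3 - 7*g^2 + 2*g + 40) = (g - 5)*(g + 2)*(g^2 - 2*g - 8) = (g - 5)*(g - 4)*(g + 2)*(g + 2)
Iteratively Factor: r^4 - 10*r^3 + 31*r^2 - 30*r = (r)*(r^3 - 10*r^2 + 31*r - 30) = r*(r - 3)*(r^2 - 7*r + 10) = r*(r - 5)*(r - 3)*(r - 2)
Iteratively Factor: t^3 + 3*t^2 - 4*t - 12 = (t - 2)*(t^2 + 5*t + 6) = (t - 2)*(t + 3)*(t + 2)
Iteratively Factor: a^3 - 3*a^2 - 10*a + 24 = (a - 4)*(a^2 + a - 6) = (a - 4)*(a - 2)*(a + 3)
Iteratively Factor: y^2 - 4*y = (y - 4)*(y)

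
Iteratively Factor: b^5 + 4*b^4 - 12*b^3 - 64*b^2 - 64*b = (b + 2)*(b^4 + 2*b^3 - 16*b^2 - 32*b) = b*(b + 2)*(b^3 + 2*b^2 - 16*b - 32) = b*(b + 2)^2*(b^2 - 16) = b*(b + 2)^2*(b + 4)*(b - 4)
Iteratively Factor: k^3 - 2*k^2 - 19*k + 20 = (k - 5)*(k^2 + 3*k - 4) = (k - 5)*(k + 4)*(k - 1)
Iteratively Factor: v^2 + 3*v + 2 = (v + 1)*(v + 2)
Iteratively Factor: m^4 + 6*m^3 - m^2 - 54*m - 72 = (m + 4)*(m^3 + 2*m^2 - 9*m - 18) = (m + 3)*(m + 4)*(m^2 - m - 6) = (m + 2)*(m + 3)*(m + 4)*(m - 3)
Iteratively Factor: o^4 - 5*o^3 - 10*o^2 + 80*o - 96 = (o - 4)*(o^3 - o^2 - 14*o + 24) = (o - 4)*(o + 4)*(o^2 - 5*o + 6) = (o - 4)*(o - 3)*(o + 4)*(o - 2)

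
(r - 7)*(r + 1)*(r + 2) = r^3 - 4*r^2 - 19*r - 14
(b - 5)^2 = b^2 - 10*b + 25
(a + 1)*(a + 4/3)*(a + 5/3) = a^3 + 4*a^2 + 47*a/9 + 20/9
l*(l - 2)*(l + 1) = l^3 - l^2 - 2*l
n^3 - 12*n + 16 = (n - 2)^2*(n + 4)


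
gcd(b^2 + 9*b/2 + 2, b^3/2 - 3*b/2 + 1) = 1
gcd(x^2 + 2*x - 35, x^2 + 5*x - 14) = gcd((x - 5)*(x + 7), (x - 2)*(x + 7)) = x + 7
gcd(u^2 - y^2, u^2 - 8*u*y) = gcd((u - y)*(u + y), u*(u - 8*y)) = 1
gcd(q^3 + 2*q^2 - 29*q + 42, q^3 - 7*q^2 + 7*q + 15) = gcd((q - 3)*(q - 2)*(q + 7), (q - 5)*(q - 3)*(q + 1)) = q - 3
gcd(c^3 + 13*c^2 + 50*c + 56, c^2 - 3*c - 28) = c + 4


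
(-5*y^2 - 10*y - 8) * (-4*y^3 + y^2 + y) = 20*y^5 + 35*y^4 + 17*y^3 - 18*y^2 - 8*y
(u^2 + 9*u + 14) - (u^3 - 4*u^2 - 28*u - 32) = -u^3 + 5*u^2 + 37*u + 46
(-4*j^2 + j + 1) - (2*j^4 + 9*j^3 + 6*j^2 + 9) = -2*j^4 - 9*j^3 - 10*j^2 + j - 8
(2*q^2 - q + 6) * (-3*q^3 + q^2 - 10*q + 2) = -6*q^5 + 5*q^4 - 39*q^3 + 20*q^2 - 62*q + 12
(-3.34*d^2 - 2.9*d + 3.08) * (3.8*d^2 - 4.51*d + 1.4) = -12.692*d^4 + 4.0434*d^3 + 20.107*d^2 - 17.9508*d + 4.312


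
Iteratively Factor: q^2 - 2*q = (q)*(q - 2)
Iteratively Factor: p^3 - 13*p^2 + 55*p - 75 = (p - 5)*(p^2 - 8*p + 15) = (p - 5)^2*(p - 3)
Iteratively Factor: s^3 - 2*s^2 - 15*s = (s)*(s^2 - 2*s - 15) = s*(s + 3)*(s - 5)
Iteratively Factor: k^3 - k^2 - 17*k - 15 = (k - 5)*(k^2 + 4*k + 3) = (k - 5)*(k + 1)*(k + 3)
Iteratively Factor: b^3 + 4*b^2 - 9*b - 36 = (b + 3)*(b^2 + b - 12) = (b + 3)*(b + 4)*(b - 3)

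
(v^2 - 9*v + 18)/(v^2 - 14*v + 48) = (v - 3)/(v - 8)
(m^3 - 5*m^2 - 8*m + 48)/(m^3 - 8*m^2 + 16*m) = (m + 3)/m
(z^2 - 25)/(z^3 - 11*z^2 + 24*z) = (z^2 - 25)/(z*(z^2 - 11*z + 24))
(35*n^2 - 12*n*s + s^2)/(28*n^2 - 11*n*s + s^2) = (-5*n + s)/(-4*n + s)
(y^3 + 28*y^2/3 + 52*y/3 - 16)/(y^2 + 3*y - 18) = (3*y^2 + 10*y - 8)/(3*(y - 3))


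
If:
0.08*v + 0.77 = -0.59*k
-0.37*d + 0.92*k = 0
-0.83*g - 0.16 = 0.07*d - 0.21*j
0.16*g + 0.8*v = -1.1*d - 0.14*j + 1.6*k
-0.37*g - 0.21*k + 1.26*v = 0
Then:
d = -3.35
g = 1.86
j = 6.98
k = -1.35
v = 0.32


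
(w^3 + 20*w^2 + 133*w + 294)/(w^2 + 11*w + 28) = (w^2 + 13*w + 42)/(w + 4)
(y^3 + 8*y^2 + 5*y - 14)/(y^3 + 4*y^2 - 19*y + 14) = (y + 2)/(y - 2)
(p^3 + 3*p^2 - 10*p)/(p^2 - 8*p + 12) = p*(p + 5)/(p - 6)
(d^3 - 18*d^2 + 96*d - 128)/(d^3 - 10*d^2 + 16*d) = (d - 8)/d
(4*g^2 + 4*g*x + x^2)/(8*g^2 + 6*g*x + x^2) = (2*g + x)/(4*g + x)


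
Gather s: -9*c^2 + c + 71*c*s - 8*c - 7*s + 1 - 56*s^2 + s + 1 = -9*c^2 - 7*c - 56*s^2 + s*(71*c - 6) + 2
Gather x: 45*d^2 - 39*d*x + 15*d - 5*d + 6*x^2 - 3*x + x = 45*d^2 + 10*d + 6*x^2 + x*(-39*d - 2)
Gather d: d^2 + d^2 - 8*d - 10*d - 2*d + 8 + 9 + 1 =2*d^2 - 20*d + 18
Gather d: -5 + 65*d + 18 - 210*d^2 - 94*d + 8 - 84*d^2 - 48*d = -294*d^2 - 77*d + 21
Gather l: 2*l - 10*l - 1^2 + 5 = 4 - 8*l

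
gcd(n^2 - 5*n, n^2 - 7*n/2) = n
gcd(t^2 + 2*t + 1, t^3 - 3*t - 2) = t^2 + 2*t + 1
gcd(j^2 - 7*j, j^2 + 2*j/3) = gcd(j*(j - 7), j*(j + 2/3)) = j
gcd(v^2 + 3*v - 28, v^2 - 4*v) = v - 4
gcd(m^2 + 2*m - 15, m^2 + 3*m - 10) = m + 5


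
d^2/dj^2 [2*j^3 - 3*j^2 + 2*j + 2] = 12*j - 6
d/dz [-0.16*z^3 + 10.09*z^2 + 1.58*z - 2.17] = -0.48*z^2 + 20.18*z + 1.58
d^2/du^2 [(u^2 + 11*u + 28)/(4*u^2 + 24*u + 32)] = 5/(2*(u^3 + 6*u^2 + 12*u + 8))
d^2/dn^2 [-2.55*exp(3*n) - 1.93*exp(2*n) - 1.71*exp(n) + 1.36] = (-22.95*exp(2*n) - 7.72*exp(n) - 1.71)*exp(n)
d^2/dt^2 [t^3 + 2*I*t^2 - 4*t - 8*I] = 6*t + 4*I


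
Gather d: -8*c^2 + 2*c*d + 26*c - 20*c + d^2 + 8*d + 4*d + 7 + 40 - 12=-8*c^2 + 6*c + d^2 + d*(2*c + 12) + 35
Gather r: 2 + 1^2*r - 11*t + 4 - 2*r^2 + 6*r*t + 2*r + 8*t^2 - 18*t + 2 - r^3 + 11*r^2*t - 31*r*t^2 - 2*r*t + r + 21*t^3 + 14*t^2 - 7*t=-r^3 + r^2*(11*t - 2) + r*(-31*t^2 + 4*t + 4) + 21*t^3 + 22*t^2 - 36*t + 8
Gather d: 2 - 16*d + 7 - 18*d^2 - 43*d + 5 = -18*d^2 - 59*d + 14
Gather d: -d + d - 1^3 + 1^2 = 0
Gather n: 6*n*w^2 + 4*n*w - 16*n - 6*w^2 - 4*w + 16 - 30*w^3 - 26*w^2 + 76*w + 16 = n*(6*w^2 + 4*w - 16) - 30*w^3 - 32*w^2 + 72*w + 32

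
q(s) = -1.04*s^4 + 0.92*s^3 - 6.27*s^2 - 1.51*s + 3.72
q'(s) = -4.16*s^3 + 2.76*s^2 - 12.54*s - 1.51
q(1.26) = -8.92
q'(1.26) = -21.25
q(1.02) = -4.49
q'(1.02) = -15.84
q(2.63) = -76.64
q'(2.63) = -91.08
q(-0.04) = 3.77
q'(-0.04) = -1.00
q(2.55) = -69.62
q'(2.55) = -84.52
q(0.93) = -3.15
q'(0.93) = -14.13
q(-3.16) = -186.85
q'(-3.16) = 196.94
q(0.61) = 0.53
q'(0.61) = -9.08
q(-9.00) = -7984.68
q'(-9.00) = 3367.55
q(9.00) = -6670.50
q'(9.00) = -2923.45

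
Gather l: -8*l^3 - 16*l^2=-8*l^3 - 16*l^2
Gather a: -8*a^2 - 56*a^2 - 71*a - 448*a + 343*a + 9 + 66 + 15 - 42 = -64*a^2 - 176*a + 48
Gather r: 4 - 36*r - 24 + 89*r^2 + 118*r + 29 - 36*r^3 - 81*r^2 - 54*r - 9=-36*r^3 + 8*r^2 + 28*r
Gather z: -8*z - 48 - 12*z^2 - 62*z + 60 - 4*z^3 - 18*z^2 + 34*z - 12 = -4*z^3 - 30*z^2 - 36*z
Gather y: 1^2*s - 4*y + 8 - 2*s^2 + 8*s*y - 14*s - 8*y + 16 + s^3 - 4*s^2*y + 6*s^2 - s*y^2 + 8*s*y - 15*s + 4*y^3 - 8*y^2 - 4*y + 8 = s^3 + 4*s^2 - 28*s + 4*y^3 + y^2*(-s - 8) + y*(-4*s^2 + 16*s - 16) + 32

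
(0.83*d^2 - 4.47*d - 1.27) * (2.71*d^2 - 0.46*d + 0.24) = 2.2493*d^4 - 12.4955*d^3 - 1.1863*d^2 - 0.4886*d - 0.3048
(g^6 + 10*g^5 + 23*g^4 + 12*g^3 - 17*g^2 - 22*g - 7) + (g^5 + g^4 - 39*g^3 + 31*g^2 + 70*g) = g^6 + 11*g^5 + 24*g^4 - 27*g^3 + 14*g^2 + 48*g - 7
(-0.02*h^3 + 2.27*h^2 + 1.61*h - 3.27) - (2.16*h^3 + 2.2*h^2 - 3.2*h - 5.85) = -2.18*h^3 + 0.0699999999999998*h^2 + 4.81*h + 2.58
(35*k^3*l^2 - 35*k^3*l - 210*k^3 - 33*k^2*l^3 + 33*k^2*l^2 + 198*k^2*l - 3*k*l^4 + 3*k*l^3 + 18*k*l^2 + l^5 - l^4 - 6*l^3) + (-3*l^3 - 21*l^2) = 35*k^3*l^2 - 35*k^3*l - 210*k^3 - 33*k^2*l^3 + 33*k^2*l^2 + 198*k^2*l - 3*k*l^4 + 3*k*l^3 + 18*k*l^2 + l^5 - l^4 - 9*l^3 - 21*l^2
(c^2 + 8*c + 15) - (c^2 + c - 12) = 7*c + 27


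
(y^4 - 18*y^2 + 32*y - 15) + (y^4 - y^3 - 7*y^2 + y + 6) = 2*y^4 - y^3 - 25*y^2 + 33*y - 9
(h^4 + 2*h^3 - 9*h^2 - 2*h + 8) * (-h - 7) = -h^5 - 9*h^4 - 5*h^3 + 65*h^2 + 6*h - 56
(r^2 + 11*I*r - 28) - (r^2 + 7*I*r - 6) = 4*I*r - 22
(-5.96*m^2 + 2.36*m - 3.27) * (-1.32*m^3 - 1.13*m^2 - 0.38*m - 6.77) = 7.8672*m^5 + 3.6196*m^4 + 3.9144*m^3 + 43.1475*m^2 - 14.7346*m + 22.1379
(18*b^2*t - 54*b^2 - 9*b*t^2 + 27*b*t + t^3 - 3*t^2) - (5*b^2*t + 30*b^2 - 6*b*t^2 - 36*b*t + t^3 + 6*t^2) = 13*b^2*t - 84*b^2 - 3*b*t^2 + 63*b*t - 9*t^2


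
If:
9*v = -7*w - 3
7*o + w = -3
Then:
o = -w/7 - 3/7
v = -7*w/9 - 1/3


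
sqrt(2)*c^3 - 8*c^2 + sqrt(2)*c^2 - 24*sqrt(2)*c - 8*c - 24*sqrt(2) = (c - 6*sqrt(2))*(c + 2*sqrt(2))*(sqrt(2)*c + sqrt(2))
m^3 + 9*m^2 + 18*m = m*(m + 3)*(m + 6)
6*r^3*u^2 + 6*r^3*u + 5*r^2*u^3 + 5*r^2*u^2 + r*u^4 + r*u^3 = u*(2*r + u)*(3*r + u)*(r*u + r)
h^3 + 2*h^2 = h^2*(h + 2)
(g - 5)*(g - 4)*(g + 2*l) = g^3 + 2*g^2*l - 9*g^2 - 18*g*l + 20*g + 40*l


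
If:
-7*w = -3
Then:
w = 3/7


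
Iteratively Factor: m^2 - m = (m)*(m - 1)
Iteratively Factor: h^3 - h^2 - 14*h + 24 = (h - 2)*(h^2 + h - 12) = (h - 3)*(h - 2)*(h + 4)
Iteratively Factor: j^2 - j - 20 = (j - 5)*(j + 4)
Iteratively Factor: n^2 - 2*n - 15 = (n - 5)*(n + 3)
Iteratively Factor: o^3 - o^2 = (o - 1)*(o^2) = o*(o - 1)*(o)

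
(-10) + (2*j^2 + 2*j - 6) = 2*j^2 + 2*j - 16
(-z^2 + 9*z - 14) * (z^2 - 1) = -z^4 + 9*z^3 - 13*z^2 - 9*z + 14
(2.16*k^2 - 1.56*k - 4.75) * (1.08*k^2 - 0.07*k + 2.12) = 2.3328*k^4 - 1.836*k^3 - 0.441600000000001*k^2 - 2.9747*k - 10.07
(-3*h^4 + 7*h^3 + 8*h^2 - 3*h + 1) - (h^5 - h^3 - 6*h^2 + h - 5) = -h^5 - 3*h^4 + 8*h^3 + 14*h^2 - 4*h + 6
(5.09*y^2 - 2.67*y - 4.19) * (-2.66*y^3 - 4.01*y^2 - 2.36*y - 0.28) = -13.5394*y^5 - 13.3087*y^4 + 9.8397*y^3 + 21.6779*y^2 + 10.636*y + 1.1732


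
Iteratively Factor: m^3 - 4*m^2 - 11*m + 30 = (m - 2)*(m^2 - 2*m - 15) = (m - 5)*(m - 2)*(m + 3)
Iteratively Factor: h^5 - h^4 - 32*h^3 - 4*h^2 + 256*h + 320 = (h - 4)*(h^4 + 3*h^3 - 20*h^2 - 84*h - 80) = (h - 4)*(h + 4)*(h^3 - h^2 - 16*h - 20) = (h - 4)*(h + 2)*(h + 4)*(h^2 - 3*h - 10) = (h - 5)*(h - 4)*(h + 2)*(h + 4)*(h + 2)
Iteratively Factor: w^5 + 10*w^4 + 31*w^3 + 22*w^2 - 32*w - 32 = (w + 4)*(w^4 + 6*w^3 + 7*w^2 - 6*w - 8) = (w + 2)*(w + 4)*(w^3 + 4*w^2 - w - 4) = (w + 2)*(w + 4)^2*(w^2 - 1) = (w - 1)*(w + 2)*(w + 4)^2*(w + 1)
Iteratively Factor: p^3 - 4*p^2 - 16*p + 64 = (p - 4)*(p^2 - 16) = (p - 4)^2*(p + 4)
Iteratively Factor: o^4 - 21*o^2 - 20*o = (o - 5)*(o^3 + 5*o^2 + 4*o) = (o - 5)*(o + 1)*(o^2 + 4*o) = (o - 5)*(o + 1)*(o + 4)*(o)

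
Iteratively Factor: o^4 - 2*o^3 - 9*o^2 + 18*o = (o - 3)*(o^3 + o^2 - 6*o) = o*(o - 3)*(o^2 + o - 6) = o*(o - 3)*(o + 3)*(o - 2)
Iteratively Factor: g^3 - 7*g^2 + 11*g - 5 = (g - 1)*(g^2 - 6*g + 5) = (g - 5)*(g - 1)*(g - 1)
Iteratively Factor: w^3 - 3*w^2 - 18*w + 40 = (w + 4)*(w^2 - 7*w + 10) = (w - 2)*(w + 4)*(w - 5)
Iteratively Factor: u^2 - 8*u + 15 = (u - 3)*(u - 5)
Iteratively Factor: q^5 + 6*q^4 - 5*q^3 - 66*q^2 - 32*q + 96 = (q - 1)*(q^4 + 7*q^3 + 2*q^2 - 64*q - 96) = (q - 1)*(q + 4)*(q^3 + 3*q^2 - 10*q - 24) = (q - 1)*(q + 2)*(q + 4)*(q^2 + q - 12) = (q - 1)*(q + 2)*(q + 4)^2*(q - 3)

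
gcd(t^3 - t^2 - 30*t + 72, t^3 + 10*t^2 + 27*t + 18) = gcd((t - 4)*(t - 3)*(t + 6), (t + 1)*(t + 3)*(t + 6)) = t + 6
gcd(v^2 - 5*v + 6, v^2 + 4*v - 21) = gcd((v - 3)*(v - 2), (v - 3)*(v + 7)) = v - 3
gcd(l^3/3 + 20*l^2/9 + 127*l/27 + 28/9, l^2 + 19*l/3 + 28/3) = l + 7/3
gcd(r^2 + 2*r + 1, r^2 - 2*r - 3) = r + 1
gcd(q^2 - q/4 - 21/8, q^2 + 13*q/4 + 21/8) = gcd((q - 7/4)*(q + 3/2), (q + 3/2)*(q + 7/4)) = q + 3/2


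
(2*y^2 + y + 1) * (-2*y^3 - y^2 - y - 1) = -4*y^5 - 4*y^4 - 5*y^3 - 4*y^2 - 2*y - 1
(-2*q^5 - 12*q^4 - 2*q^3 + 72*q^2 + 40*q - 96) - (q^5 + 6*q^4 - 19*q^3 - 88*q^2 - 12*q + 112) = -3*q^5 - 18*q^4 + 17*q^3 + 160*q^2 + 52*q - 208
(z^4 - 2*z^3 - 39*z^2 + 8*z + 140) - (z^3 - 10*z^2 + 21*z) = z^4 - 3*z^3 - 29*z^2 - 13*z + 140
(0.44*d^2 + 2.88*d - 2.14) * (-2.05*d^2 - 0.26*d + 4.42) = -0.902*d^4 - 6.0184*d^3 + 5.583*d^2 + 13.286*d - 9.4588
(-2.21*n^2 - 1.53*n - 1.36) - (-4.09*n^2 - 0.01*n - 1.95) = 1.88*n^2 - 1.52*n + 0.59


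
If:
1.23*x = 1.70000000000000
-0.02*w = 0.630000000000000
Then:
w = -31.50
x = 1.38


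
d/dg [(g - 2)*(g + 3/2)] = 2*g - 1/2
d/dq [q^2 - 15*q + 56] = 2*q - 15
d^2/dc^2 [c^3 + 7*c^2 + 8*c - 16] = 6*c + 14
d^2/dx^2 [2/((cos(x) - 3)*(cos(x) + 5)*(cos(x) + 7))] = 2*(-346*(1 - cos(x)^2)^2 + 12*sin(x)^6 + 3*cos(x)^6 - 99*cos(x)^5 - 774*cos(x)^3 - 3957*cos(x)^2 + 681*cos(x) + 2226)/((cos(x) - 3)^3*(cos(x) + 5)^3*(cos(x) + 7)^3)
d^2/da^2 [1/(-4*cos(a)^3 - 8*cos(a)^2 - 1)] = 4*((3*cos(a) + 4)^2*(cos(4*a) - 1) - (3*cos(a) + 16*cos(2*a) + 9*cos(3*a))*(4*cos(a)^3 + 8*cos(a)^2 + 1)/4)/(4*cos(a)^3 + 8*cos(a)^2 + 1)^3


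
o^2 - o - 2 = (o - 2)*(o + 1)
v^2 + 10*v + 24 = (v + 4)*(v + 6)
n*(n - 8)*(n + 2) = n^3 - 6*n^2 - 16*n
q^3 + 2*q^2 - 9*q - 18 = (q - 3)*(q + 2)*(q + 3)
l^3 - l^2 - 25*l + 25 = (l - 5)*(l - 1)*(l + 5)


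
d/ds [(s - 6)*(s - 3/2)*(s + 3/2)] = 3*s^2 - 12*s - 9/4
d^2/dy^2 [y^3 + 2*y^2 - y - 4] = 6*y + 4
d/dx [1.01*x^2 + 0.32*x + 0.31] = 2.02*x + 0.32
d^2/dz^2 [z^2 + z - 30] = 2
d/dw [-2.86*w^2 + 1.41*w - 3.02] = 1.41 - 5.72*w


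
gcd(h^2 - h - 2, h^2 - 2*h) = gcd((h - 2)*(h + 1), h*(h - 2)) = h - 2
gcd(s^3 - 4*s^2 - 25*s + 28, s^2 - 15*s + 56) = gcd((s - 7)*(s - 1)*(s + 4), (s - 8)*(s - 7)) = s - 7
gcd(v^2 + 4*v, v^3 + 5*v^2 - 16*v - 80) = v + 4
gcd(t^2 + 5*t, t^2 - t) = t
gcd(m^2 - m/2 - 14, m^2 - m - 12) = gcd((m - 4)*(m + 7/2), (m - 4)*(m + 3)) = m - 4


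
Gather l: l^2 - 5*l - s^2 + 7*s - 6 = l^2 - 5*l - s^2 + 7*s - 6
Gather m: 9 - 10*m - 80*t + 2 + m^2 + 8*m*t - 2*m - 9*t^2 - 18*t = m^2 + m*(8*t - 12) - 9*t^2 - 98*t + 11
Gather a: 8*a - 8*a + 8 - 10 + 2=0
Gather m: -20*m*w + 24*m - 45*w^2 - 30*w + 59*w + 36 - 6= m*(24 - 20*w) - 45*w^2 + 29*w + 30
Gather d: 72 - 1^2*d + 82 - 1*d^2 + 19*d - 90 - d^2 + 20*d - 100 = -2*d^2 + 38*d - 36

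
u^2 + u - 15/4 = (u - 3/2)*(u + 5/2)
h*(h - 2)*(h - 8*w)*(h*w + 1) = h^4*w - 8*h^3*w^2 - 2*h^3*w + h^3 + 16*h^2*w^2 - 8*h^2*w - 2*h^2 + 16*h*w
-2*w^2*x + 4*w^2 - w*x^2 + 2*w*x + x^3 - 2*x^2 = (-2*w + x)*(w + x)*(x - 2)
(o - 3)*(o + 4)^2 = o^3 + 5*o^2 - 8*o - 48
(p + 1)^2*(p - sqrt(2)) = p^3 - sqrt(2)*p^2 + 2*p^2 - 2*sqrt(2)*p + p - sqrt(2)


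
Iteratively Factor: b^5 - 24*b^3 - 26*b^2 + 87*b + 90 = (b + 3)*(b^4 - 3*b^3 - 15*b^2 + 19*b + 30) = (b - 5)*(b + 3)*(b^3 + 2*b^2 - 5*b - 6) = (b - 5)*(b + 3)^2*(b^2 - b - 2) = (b - 5)*(b + 1)*(b + 3)^2*(b - 2)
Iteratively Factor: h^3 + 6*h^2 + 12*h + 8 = (h + 2)*(h^2 + 4*h + 4) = (h + 2)^2*(h + 2)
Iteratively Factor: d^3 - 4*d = (d - 2)*(d^2 + 2*d) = (d - 2)*(d + 2)*(d)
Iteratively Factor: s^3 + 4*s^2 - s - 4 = (s - 1)*(s^2 + 5*s + 4) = (s - 1)*(s + 4)*(s + 1)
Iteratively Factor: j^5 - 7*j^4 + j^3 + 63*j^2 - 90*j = (j)*(j^4 - 7*j^3 + j^2 + 63*j - 90) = j*(j - 3)*(j^3 - 4*j^2 - 11*j + 30) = j*(j - 3)*(j + 3)*(j^2 - 7*j + 10) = j*(j - 3)*(j - 2)*(j + 3)*(j - 5)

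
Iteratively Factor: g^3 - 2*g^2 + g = (g - 1)*(g^2 - g) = g*(g - 1)*(g - 1)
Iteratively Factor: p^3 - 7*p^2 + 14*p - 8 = (p - 4)*(p^2 - 3*p + 2) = (p - 4)*(p - 2)*(p - 1)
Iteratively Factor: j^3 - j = (j - 1)*(j^2 + j) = j*(j - 1)*(j + 1)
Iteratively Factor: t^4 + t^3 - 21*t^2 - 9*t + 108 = (t + 4)*(t^3 - 3*t^2 - 9*t + 27) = (t + 3)*(t + 4)*(t^2 - 6*t + 9) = (t - 3)*(t + 3)*(t + 4)*(t - 3)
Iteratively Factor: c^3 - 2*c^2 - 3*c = (c)*(c^2 - 2*c - 3) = c*(c - 3)*(c + 1)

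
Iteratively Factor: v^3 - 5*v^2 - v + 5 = (v - 1)*(v^2 - 4*v - 5) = (v - 1)*(v + 1)*(v - 5)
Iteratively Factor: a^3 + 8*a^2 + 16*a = (a + 4)*(a^2 + 4*a) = a*(a + 4)*(a + 4)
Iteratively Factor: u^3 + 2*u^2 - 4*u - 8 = (u + 2)*(u^2 - 4) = (u - 2)*(u + 2)*(u + 2)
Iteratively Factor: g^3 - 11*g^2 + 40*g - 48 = (g - 4)*(g^2 - 7*g + 12) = (g - 4)^2*(g - 3)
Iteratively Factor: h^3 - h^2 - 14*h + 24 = (h - 3)*(h^2 + 2*h - 8) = (h - 3)*(h - 2)*(h + 4)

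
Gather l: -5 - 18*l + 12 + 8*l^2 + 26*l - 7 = 8*l^2 + 8*l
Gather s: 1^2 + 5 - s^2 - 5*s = -s^2 - 5*s + 6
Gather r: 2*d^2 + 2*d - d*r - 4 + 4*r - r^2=2*d^2 + 2*d - r^2 + r*(4 - d) - 4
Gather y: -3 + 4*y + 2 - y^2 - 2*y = -y^2 + 2*y - 1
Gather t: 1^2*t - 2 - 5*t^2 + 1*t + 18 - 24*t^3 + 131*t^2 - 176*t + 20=-24*t^3 + 126*t^2 - 174*t + 36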